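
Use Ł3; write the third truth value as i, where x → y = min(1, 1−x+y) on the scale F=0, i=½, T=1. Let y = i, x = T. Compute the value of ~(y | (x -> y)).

x -> y = T -> i = i
y | (x -> y) = i | i = i
~(y | (x -> y)) = ~i = i

i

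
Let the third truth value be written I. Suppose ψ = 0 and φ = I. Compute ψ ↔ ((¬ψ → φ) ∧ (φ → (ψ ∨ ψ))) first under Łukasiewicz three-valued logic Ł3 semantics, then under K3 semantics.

In Łukasiewicz three-valued logic Ł3: ¬ψ = ¬0 = 1
¬ψ → φ = 1 → I = I  [min(1, 1−1+½)]
ψ ∨ ψ = 0 ∨ 0 = 0
φ → (ψ ∨ ψ) = I → 0 = I
(¬ψ → φ) ∧ (φ → (ψ ∨ ψ)) = I ∧ I = I
ψ ↔ ((¬ψ → φ) ∧ (φ → (ψ ∨ ψ))) = 0 ↔ I = I
In K3: ¬ψ = ¬0 = 1
¬ψ → φ = 1 → I = I
ψ ∨ ψ = 0 ∨ 0 = 0
φ → (ψ ∨ ψ) = I → 0 = I
(¬ψ → φ) ∧ (φ → (ψ ∨ ψ)) = I ∧ I = I
ψ ↔ ((¬ψ → φ) ∧ (φ → (ψ ∨ ψ))) = 0 ↔ I = I

I; I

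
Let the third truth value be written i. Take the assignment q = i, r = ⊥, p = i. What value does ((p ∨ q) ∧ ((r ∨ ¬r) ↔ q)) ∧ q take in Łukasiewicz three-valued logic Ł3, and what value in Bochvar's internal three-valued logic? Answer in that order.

In Łukasiewicz three-valued logic Ł3: p ∨ q = i ∨ i = i
¬r = ¬⊥ = ⊤
r ∨ ¬r = ⊥ ∨ ⊤ = ⊤
(r ∨ ¬r) ↔ q = ⊤ ↔ i = i  [1 − |1−½|]
(p ∨ q) ∧ ((r ∨ ¬r) ↔ q) = i ∧ i = i
((p ∨ q) ∧ ((r ∨ ¬r) ↔ q)) ∧ q = i ∧ i = i
In Bochvar's internal three-valued logic: p ∨ q = i ∨ i = i
¬r = ¬⊥ = ⊤
r ∨ ¬r = ⊥ ∨ ⊤ = ⊤
(r ∨ ¬r) ↔ q = ⊤ ↔ i = i
(p ∨ q) ∧ ((r ∨ ¬r) ↔ q) = i ∧ i = i
((p ∨ q) ∧ ((r ∨ ¬r) ↔ q)) ∧ q = i ∧ i = i

i; i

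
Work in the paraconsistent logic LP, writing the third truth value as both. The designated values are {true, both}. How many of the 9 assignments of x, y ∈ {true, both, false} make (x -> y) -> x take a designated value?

6

Of the 9 assignments, 6 give a value in {true, both}.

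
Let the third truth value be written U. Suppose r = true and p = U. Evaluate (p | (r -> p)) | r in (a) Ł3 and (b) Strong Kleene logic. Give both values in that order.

In Ł3: r -> p = true -> U = U  [min(1, 1−1+½)]
p | (r -> p) = U | U = U
(p | (r -> p)) | r = U | true = true
In Strong Kleene logic: r -> p = true -> U = U
p | (r -> p) = U | U = U
(p | (r -> p)) | r = U | true = true

true; true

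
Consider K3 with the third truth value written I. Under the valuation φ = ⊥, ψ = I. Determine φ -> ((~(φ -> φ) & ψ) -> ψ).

⊤

φ -> φ = ⊥ -> ⊥ = ⊤
~(φ -> φ) = ~⊤ = ⊥
~(φ -> φ) & ψ = ⊥ & I = ⊥
(~(φ -> φ) & ψ) -> ψ = ⊥ -> I = ⊤  [~⊥ | I]
φ -> ((~(φ -> φ) & ψ) -> ψ) = ⊥ -> ⊤ = ⊤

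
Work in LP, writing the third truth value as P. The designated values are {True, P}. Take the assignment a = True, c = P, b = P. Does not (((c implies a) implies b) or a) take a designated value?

No

c implies a = P implies True = True  [not P or True]
(c implies a) implies b = True implies P = P
((c implies a) implies b) or a = P or True = True
not (((c implies a) implies b) or a) = not True = False
False ∉ {True, P}.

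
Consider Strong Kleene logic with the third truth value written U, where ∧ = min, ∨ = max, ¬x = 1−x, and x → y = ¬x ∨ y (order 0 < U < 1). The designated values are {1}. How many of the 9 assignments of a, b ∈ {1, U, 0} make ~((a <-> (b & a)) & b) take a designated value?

Designated under: (a=1, b=0); (a=U, b=0); (a=0, b=0).

3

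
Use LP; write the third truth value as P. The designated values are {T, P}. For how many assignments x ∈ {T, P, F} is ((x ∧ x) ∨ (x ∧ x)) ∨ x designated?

x=T: T ✓
x=P: P ✓
x=F: F ·

2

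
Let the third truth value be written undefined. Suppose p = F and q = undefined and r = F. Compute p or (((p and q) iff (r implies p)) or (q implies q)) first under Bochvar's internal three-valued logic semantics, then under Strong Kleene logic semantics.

In Bochvar's internal three-valued logic: p and q = F and undefined = undefined
r implies p = F implies F = T
(p and q) iff (r implies p) = undefined iff T = undefined
q implies q = undefined implies undefined = undefined  [any arg is the third value ⇒ result is the third value]
((p and q) iff (r implies p)) or (q implies q) = undefined or undefined = undefined
p or (((p and q) iff (r implies p)) or (q implies q)) = F or undefined = undefined
In Strong Kleene logic: p and q = F and undefined = F
r implies p = F implies F = T
(p and q) iff (r implies p) = F iff T = F
q implies q = undefined implies undefined = undefined
((p and q) iff (r implies p)) or (q implies q) = F or undefined = undefined
p or (((p and q) iff (r implies p)) or (q implies q)) = F or undefined = undefined

undefined; undefined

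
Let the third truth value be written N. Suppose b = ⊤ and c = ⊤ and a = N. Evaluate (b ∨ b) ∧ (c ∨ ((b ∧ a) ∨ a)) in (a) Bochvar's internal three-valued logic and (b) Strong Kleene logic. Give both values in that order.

N; ⊤

In Bochvar's internal three-valued logic: b ∨ b = ⊤ ∨ ⊤ = ⊤
b ∧ a = ⊤ ∧ N = N
(b ∧ a) ∨ a = N ∨ N = N
c ∨ ((b ∧ a) ∨ a) = ⊤ ∨ N = N
(b ∨ b) ∧ (c ∨ ((b ∧ a) ∨ a)) = ⊤ ∧ N = N
In Strong Kleene logic: b ∨ b = ⊤ ∨ ⊤ = ⊤
b ∧ a = ⊤ ∧ N = N
(b ∧ a) ∨ a = N ∨ N = N
c ∨ ((b ∧ a) ∨ a) = ⊤ ∨ N = ⊤
(b ∨ b) ∧ (c ∨ ((b ∧ a) ∨ a)) = ⊤ ∧ ⊤ = ⊤
They differ because Bochvar's internal three-valued logic and Strong Kleene logic treat N differently under the binary connectives.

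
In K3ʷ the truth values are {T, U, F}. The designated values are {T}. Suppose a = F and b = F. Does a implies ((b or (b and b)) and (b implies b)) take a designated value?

Yes

b and b = F and F = F
b or (b and b) = F or F = F
b implies b = F implies F = T
(b or (b and b)) and (b implies b) = F and T = F
a implies ((b or (b and b)) and (b implies b)) = F implies F = T
T ∈ {T}.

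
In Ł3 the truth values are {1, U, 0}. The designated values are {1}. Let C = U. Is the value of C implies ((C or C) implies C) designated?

Yes

C or C = U or U = U
(C or C) implies C = U implies U = 1  [min(1, 1−½+½)]
C implies ((C or C) implies C) = U implies 1 = 1
1 ∈ {1}.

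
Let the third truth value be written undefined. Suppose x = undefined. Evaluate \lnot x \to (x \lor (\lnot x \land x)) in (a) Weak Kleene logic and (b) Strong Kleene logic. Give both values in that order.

undefined; undefined

In Weak Kleene logic: \lnot x = \lnot undefined = undefined
\lnot x = \lnot undefined = undefined
\lnot x \land x = undefined \land undefined = undefined
x \lor (\lnot x \land x) = undefined \lor undefined = undefined
\lnot x \to (x \lor (\lnot x \land x)) = undefined \to undefined = undefined
In Strong Kleene logic: \lnot x = \lnot undefined = undefined
\lnot x = \lnot undefined = undefined
\lnot x \land x = undefined \land undefined = undefined
x \lor (\lnot x \land x) = undefined \lor undefined = undefined
\lnot x \to (x \lor (\lnot x \land x)) = undefined \to undefined = undefined  [\lnot undefined \lor undefined]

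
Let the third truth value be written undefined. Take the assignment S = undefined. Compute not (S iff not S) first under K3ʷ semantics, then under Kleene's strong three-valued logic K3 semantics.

undefined; undefined

In K3ʷ: not S = not undefined = undefined
S iff not S = undefined iff undefined = undefined
not (S iff not S) = not undefined = undefined
In Kleene's strong three-valued logic K3: not S = not undefined = undefined
S iff not S = undefined iff undefined = undefined
not (S iff not S) = not undefined = undefined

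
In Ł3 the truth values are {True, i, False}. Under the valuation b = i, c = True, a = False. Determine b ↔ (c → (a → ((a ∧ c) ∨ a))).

i

a ∧ c = False ∧ True = False
(a ∧ c) ∨ a = False ∨ False = False
a → ((a ∧ c) ∨ a) = False → False = True
c → (a → ((a ∧ c) ∨ a)) = True → True = True
b ↔ (c → (a → ((a ∧ c) ∨ a))) = i ↔ True = i  [1 − |½−1|]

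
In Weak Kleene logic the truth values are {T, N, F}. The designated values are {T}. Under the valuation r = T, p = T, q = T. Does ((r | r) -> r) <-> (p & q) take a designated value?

Yes

r | r = T | T = T
(r | r) -> r = T -> T = T
p & q = T & T = T
((r | r) -> r) <-> (p & q) = T <-> T = T
T ∈ {T}.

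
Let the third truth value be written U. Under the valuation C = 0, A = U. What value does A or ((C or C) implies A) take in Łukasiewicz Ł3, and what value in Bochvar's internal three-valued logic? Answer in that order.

1; U

In Łukasiewicz Ł3: C or C = 0 or 0 = 0
(C or C) implies A = 0 implies U = 1  [min(1, 1−0+½)]
A or ((C or C) implies A) = U or 1 = 1
In Bochvar's internal three-valued logic: C or C = 0 or 0 = 0
(C or C) implies A = 0 implies U = U  [any arg is the third value ⇒ result is the third value]
A or ((C or C) implies A) = U or U = U
They differ because Łukasiewicz Ł3 and Bochvar's internal three-valued logic treat U differently under the binary connectives.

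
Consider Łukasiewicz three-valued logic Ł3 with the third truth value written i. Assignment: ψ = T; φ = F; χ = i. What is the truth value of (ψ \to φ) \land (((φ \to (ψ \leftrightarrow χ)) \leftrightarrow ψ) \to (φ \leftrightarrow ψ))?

F

ψ \to φ = T \to F = F
ψ \leftrightarrow χ = T \leftrightarrow i = i  [1 − |1−½|]
φ \to (ψ \leftrightarrow χ) = F \to i = T
(φ \to (ψ \leftrightarrow χ)) \leftrightarrow ψ = T \leftrightarrow T = T
φ \leftrightarrow ψ = F \leftrightarrow T = F
((φ \to (ψ \leftrightarrow χ)) \leftrightarrow ψ) \to (φ \leftrightarrow ψ) = T \to F = F
(ψ \to φ) \land (((φ \to (ψ \leftrightarrow χ)) \leftrightarrow ψ) \to (φ \leftrightarrow ψ)) = F \land F = F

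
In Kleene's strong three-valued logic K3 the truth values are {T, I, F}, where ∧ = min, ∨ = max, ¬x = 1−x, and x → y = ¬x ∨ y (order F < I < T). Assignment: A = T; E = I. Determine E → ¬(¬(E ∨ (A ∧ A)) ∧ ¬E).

T

A ∧ A = T ∧ T = T
E ∨ (A ∧ A) = I ∨ T = T
¬(E ∨ (A ∧ A)) = ¬T = F
¬E = ¬I = I
¬(E ∨ (A ∧ A)) ∧ ¬E = F ∧ I = F
¬(¬(E ∨ (A ∧ A)) ∧ ¬E) = ¬F = T
E → ¬(¬(E ∨ (A ∧ A)) ∧ ¬E) = I → T = T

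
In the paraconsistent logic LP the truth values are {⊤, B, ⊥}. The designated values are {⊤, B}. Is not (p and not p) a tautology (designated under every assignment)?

Every assignment of p over {⊤, B, ⊥} gives a value in {⊤, B}.
In particular, with p=B: not (p and not p) = B.

Yes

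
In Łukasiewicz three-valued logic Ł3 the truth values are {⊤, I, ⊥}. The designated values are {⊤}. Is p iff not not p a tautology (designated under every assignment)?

Yes

Every assignment of p over {⊤, I, ⊥} gives a value in {⊤}.
In particular, with p=I: p iff not not p = ⊤.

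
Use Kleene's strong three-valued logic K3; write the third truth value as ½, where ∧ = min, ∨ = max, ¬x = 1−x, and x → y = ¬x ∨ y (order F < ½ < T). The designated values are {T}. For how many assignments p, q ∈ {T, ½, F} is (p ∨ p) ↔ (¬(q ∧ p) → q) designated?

2

Designated under: (p=T, q=T); (p=F, q=F).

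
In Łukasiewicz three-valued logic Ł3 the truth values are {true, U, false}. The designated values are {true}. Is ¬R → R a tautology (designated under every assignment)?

Countermodel: R=false gives false, which is not designated.

No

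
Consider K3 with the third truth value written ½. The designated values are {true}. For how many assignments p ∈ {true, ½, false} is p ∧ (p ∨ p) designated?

1

p=true: true ✓
p=½: ½ ·
p=false: false ·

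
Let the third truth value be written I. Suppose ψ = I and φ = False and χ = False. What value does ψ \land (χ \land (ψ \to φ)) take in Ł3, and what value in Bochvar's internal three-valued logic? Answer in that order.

False; I

In Ł3: ψ \to φ = I \to False = I  [min(1, 1−½+0)]
χ \land (ψ \to φ) = False \land I = False
ψ \land (χ \land (ψ \to φ)) = I \land False = False
In Bochvar's internal three-valued logic: ψ \to φ = I \to False = I  [any arg is the third value ⇒ result is the third value]
χ \land (ψ \to φ) = False \land I = I
ψ \land (χ \land (ψ \to φ)) = I \land I = I
They differ because Ł3 and Bochvar's internal three-valued logic treat I differently under the binary connectives.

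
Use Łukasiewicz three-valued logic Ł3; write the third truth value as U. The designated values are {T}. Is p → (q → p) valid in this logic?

Yes

Every assignment of p, q over {T, U, F} gives a value in {T}.
In particular, with p=U, q=U: p → (q → p) = T.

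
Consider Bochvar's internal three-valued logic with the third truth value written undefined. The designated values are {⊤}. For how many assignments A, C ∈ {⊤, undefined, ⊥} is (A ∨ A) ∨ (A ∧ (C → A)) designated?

Designated under: (A=⊤, C=⊤); (A=⊤, C=⊥).

2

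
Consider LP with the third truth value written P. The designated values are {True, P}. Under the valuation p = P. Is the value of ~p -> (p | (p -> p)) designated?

Yes

~p = ~P = P
p -> p = P -> P = P  [~P | P]
p | (p -> p) = P | P = P
~p -> (p | (p -> p)) = P -> P = P
P ∈ {True, P}.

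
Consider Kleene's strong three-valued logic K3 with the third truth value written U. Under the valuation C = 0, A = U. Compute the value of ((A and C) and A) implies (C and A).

1

A and C = U and 0 = 0
(A and C) and A = 0 and U = 0
C and A = 0 and U = 0
((A and C) and A) implies (C and A) = 0 implies 0 = 1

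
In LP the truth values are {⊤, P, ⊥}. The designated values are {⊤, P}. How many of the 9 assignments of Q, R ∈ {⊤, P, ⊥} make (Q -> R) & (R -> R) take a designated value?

8

Of the 9 assignments, 8 give a value in {⊤, P}.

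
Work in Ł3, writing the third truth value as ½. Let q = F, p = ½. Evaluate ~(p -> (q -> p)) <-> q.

T

q -> p = F -> ½ = T  [min(1, 1−0+½)]
p -> (q -> p) = ½ -> T = T
~(p -> (q -> p)) = ~T = F
~(p -> (q -> p)) <-> q = F <-> F = T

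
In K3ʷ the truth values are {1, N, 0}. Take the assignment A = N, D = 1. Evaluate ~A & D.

~A = ~N = N
~A & D = N & 1 = N

N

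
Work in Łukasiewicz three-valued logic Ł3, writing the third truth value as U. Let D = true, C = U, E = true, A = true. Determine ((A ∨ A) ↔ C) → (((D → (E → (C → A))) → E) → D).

true

A ∨ A = true ∨ true = true
(A ∨ A) ↔ C = true ↔ U = U  [1 − |1−½|]
C → A = U → true = true
E → (C → A) = true → true = true
D → (E → (C → A)) = true → true = true
(D → (E → (C → A))) → E = true → true = true
((D → (E → (C → A))) → E) → D = true → true = true
((A ∨ A) ↔ C) → (((D → (E → (C → A))) → E) → D) = U → true = true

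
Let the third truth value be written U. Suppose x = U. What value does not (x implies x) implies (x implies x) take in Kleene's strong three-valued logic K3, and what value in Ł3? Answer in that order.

In Kleene's strong three-valued logic K3: x implies x = U implies U = U  [not U or U]
not (x implies x) = not U = U
x implies x = U implies U = U
not (x implies x) implies (x implies x) = U implies U = U
In Ł3: x implies x = U implies U = T
not (x implies x) = not T = F
x implies x = U implies U = T
not (x implies x) implies (x implies x) = F implies T = T
They differ because Kleene's strong three-valued logic K3 and Ł3 treat U differently under implication.

U; T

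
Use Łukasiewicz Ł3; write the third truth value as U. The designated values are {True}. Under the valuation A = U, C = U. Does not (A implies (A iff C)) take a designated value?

A iff C = U iff U = True  [1 − |½−½|]
A implies (A iff C) = U implies True = True
not (A implies (A iff C)) = not True = False
False ∉ {True}.

No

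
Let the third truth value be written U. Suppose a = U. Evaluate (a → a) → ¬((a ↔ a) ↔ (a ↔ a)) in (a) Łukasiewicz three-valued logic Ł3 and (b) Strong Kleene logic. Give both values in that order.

In Łukasiewicz three-valued logic Ł3: a → a = U → U = 1  [min(1, 1−½+½)]
a ↔ a = U ↔ U = 1
a ↔ a = U ↔ U = 1
(a ↔ a) ↔ (a ↔ a) = 1 ↔ 1 = 1
¬((a ↔ a) ↔ (a ↔ a)) = ¬1 = 0
(a → a) → ¬((a ↔ a) ↔ (a ↔ a)) = 1 → 0 = 0
In Strong Kleene logic: a → a = U → U = U  [¬U ∨ U]
a ↔ a = U ↔ U = U
a ↔ a = U ↔ U = U
(a ↔ a) ↔ (a ↔ a) = U ↔ U = U
¬((a ↔ a) ↔ (a ↔ a)) = ¬U = U
(a → a) → ¬((a ↔ a) ↔ (a ↔ a)) = U → U = U
They differ because Łukasiewicz three-valued logic Ł3 and Strong Kleene logic treat U differently under implication.

0; U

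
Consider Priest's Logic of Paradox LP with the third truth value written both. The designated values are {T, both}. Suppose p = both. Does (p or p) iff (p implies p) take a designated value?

Yes

p or p = both or both = both
p implies p = both implies both = both  [not both or both]
(p or p) iff (p implies p) = both iff both = both
both ∈ {T, both}.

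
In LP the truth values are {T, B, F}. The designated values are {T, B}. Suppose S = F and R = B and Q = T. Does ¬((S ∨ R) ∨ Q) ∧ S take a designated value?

No

S ∨ R = F ∨ B = B
(S ∨ R) ∨ Q = B ∨ T = T
¬((S ∨ R) ∨ Q) = ¬T = F
¬((S ∨ R) ∨ Q) ∧ S = F ∧ F = F
F ∉ {T, B}.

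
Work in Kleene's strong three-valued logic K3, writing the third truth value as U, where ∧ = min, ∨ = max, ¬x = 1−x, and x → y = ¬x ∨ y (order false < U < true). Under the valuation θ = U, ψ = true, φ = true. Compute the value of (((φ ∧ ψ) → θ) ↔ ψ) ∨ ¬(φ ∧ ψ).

φ ∧ ψ = true ∧ true = true
(φ ∧ ψ) → θ = true → U = U  [¬true ∨ U]
((φ ∧ ψ) → θ) ↔ ψ = U ↔ true = U
φ ∧ ψ = true ∧ true = true
¬(φ ∧ ψ) = ¬true = false
(((φ ∧ ψ) → θ) ↔ ψ) ∨ ¬(φ ∧ ψ) = U ∨ false = U

U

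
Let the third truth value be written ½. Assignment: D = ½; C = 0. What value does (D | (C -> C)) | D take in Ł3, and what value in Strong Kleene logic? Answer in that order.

In Ł3: C -> C = 0 -> 0 = 1
D | (C -> C) = ½ | 1 = 1
(D | (C -> C)) | D = 1 | ½ = 1
In Strong Kleene logic: C -> C = 0 -> 0 = 1
D | (C -> C) = ½ | 1 = 1
(D | (C -> C)) | D = 1 | ½ = 1

1; 1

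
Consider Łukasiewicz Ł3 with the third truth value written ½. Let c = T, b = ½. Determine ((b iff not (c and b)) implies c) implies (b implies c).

T

c and b = T and ½ = ½
not (c and b) = not ½ = ½
b iff not (c and b) = ½ iff ½ = T  [1 − |½−½|]
(b iff not (c and b)) implies c = T implies T = T
b implies c = ½ implies T = T
((b iff not (c and b)) implies c) implies (b implies c) = T implies T = T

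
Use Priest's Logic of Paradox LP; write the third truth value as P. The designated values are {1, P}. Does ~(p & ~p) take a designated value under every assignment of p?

Every assignment of p over {1, P, 0} gives a value in {1, P}.
In particular, with p=P: ~(p & ~p) = P.

Yes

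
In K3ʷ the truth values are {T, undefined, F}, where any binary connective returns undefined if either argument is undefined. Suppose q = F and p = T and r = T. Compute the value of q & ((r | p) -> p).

F

r | p = T | T = T
(r | p) -> p = T -> T = T
q & ((r | p) -> p) = F & T = F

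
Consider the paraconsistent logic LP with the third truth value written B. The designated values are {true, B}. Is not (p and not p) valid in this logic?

Yes

Every assignment of p over {true, B, false} gives a value in {true, B}.
In particular, with p=B: not (p and not p) = B.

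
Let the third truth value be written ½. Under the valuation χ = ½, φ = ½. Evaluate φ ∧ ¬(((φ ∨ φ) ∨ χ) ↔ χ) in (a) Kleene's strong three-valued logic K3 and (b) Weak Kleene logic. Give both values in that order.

In Kleene's strong three-valued logic K3: φ ∨ φ = ½ ∨ ½ = ½
(φ ∨ φ) ∨ χ = ½ ∨ ½ = ½
((φ ∨ φ) ∨ χ) ↔ χ = ½ ↔ ½ = ½
¬(((φ ∨ φ) ∨ χ) ↔ χ) = ¬½ = ½
φ ∧ ¬(((φ ∨ φ) ∨ χ) ↔ χ) = ½ ∧ ½ = ½
In Weak Kleene logic: φ ∨ φ = ½ ∨ ½ = ½
(φ ∨ φ) ∨ χ = ½ ∨ ½ = ½
((φ ∨ φ) ∨ χ) ↔ χ = ½ ↔ ½ = ½
¬(((φ ∨ φ) ∨ χ) ↔ χ) = ¬½ = ½
φ ∧ ¬(((φ ∨ φ) ∨ χ) ↔ χ) = ½ ∧ ½ = ½

½; ½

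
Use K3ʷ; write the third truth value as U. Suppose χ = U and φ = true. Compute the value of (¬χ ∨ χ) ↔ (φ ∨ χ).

U

¬χ = ¬U = U
¬χ ∨ χ = U ∨ U = U
φ ∨ χ = true ∨ U = U
(¬χ ∨ χ) ↔ (φ ∨ χ) = U ↔ U = U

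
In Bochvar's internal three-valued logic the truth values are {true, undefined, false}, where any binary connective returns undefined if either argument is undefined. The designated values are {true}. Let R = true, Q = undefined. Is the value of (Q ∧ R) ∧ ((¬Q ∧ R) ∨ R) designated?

No

Q ∧ R = undefined ∧ true = undefined
¬Q = ¬undefined = undefined
¬Q ∧ R = undefined ∧ true = undefined
(¬Q ∧ R) ∨ R = undefined ∨ true = undefined
(Q ∧ R) ∧ ((¬Q ∧ R) ∨ R) = undefined ∧ undefined = undefined
undefined ∉ {true}.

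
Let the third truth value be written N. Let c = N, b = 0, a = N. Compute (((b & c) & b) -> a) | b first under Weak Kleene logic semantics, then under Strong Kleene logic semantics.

N; 1

In Weak Kleene logic: b & c = 0 & N = N
(b & c) & b = N & 0 = N
((b & c) & b) -> a = N -> N = N  [any arg is the third value ⇒ result is the third value]
(((b & c) & b) -> a) | b = N | 0 = N
In Strong Kleene logic: b & c = 0 & N = 0
(b & c) & b = 0 & 0 = 0
((b & c) & b) -> a = 0 -> N = 1
(((b & c) & b) -> a) | b = 1 | 0 = 1
They differ because Weak Kleene logic and Strong Kleene logic treat N differently under the binary connectives.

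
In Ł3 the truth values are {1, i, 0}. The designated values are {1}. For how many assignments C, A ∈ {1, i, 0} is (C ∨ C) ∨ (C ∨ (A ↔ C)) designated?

5

Of the 9 assignments, 5 give a value in {1}.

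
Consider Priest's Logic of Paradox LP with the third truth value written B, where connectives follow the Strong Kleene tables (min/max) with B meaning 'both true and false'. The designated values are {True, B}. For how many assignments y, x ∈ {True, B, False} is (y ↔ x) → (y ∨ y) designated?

Of the 9 assignments, 8 give a value in {True, B}.

8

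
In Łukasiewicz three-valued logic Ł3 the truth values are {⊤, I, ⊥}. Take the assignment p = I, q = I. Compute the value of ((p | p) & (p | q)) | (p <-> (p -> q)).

I

p | p = I | I = I
p | q = I | I = I
(p | p) & (p | q) = I & I = I
p -> q = I -> I = ⊤
p <-> (p -> q) = I <-> ⊤ = I
((p | p) & (p | q)) | (p <-> (p -> q)) = I | I = I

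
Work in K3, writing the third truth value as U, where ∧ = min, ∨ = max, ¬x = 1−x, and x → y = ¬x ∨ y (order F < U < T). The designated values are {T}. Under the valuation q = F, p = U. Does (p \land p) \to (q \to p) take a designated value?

Yes

p \land p = U \land U = U
q \to p = F \to U = T  [\lnot F \lor U]
(p \land p) \to (q \to p) = U \to T = T
T ∈ {T}.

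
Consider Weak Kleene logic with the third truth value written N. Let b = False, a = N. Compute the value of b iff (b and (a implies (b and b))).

N

b and b = False and False = False
a implies (b and b) = N implies False = N  [any arg is the third value ⇒ result is the third value]
b and (a implies (b and b)) = False and N = N
b iff (b and (a implies (b and b))) = False iff N = N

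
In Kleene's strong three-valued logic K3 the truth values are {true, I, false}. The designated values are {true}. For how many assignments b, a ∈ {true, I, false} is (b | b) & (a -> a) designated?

Designated under: (b=true, a=true); (b=true, a=false).

2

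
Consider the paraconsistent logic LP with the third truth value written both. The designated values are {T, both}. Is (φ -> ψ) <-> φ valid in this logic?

No

Countermodel: φ=T, ψ=F gives F, which is not designated.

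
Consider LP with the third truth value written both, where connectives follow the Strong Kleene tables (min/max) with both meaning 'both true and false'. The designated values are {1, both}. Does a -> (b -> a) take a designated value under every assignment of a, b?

Yes

Every assignment of a, b over {1, both, 0} gives a value in {1, both}.
In particular, with a=both, b=both: a -> (b -> a) = both.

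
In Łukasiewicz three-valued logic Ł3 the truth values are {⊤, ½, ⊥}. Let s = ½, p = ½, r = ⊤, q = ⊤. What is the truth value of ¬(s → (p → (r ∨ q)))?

⊥

r ∨ q = ⊤ ∨ ⊤ = ⊤
p → (r ∨ q) = ½ → ⊤ = ⊤  [min(1, 1−½+1)]
s → (p → (r ∨ q)) = ½ → ⊤ = ⊤
¬(s → (p → (r ∨ q))) = ¬⊤ = ⊥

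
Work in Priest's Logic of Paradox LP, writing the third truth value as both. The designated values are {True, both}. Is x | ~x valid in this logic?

Every assignment of x over {True, both, False} gives a value in {True, both}.
In particular, with x=both: x | ~x = both.

Yes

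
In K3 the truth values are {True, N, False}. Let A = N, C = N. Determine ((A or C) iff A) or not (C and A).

N

A or C = N or N = N
(A or C) iff A = N iff N = N
C and A = N and N = N
not (C and A) = not N = N
((A or C) iff A) or not (C and A) = N or N = N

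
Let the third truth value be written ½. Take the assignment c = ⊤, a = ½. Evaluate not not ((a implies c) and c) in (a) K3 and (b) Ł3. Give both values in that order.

In K3: a implies c = ½ implies ⊤ = ⊤  [not ½ or ⊤]
(a implies c) and c = ⊤ and ⊤ = ⊤
not ((a implies c) and c) = not ⊤ = ⊥
not not ((a implies c) and c) = not ⊥ = ⊤
In Ł3: a implies c = ½ implies ⊤ = ⊤  [min(1, 1−½+1)]
(a implies c) and c = ⊤ and ⊤ = ⊤
not ((a implies c) and c) = not ⊤ = ⊥
not not ((a implies c) and c) = not ⊥ = ⊤

⊤; ⊤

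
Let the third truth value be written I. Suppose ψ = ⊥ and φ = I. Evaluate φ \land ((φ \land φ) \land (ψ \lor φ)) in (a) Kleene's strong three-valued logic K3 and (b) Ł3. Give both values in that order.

In Kleene's strong three-valued logic K3: φ \land φ = I \land I = I
ψ \lor φ = ⊥ \lor I = I
(φ \land φ) \land (ψ \lor φ) = I \land I = I
φ \land ((φ \land φ) \land (ψ \lor φ)) = I \land I = I
In Ł3: φ \land φ = I \land I = I
ψ \lor φ = ⊥ \lor I = I
(φ \land φ) \land (ψ \lor φ) = I \land I = I
φ \land ((φ \land φ) \land (ψ \lor φ)) = I \land I = I

I; I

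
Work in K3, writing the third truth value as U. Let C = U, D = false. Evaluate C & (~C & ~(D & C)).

U

~C = ~U = U
D & C = false & U = false
~(D & C) = ~false = true
~C & ~(D & C) = U & true = U
C & (~C & ~(D & C)) = U & U = U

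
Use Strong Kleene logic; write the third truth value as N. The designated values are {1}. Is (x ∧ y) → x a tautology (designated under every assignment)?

Countermodel: x=N, y=1 gives N, which is not designated.

No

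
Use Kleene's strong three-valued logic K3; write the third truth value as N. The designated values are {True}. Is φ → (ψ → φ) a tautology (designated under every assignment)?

Countermodel: φ=N, ψ=True gives N, which is not designated.

No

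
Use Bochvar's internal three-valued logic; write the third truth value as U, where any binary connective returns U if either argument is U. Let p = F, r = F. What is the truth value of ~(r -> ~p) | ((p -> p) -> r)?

~p = ~F = T
r -> ~p = F -> T = T
~(r -> ~p) = ~T = F
p -> p = F -> F = T
(p -> p) -> r = T -> F = F
~(r -> ~p) | ((p -> p) -> r) = F | F = F

F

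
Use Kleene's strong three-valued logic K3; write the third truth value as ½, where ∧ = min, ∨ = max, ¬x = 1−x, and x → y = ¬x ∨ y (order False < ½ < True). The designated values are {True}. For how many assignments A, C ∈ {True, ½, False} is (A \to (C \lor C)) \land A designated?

1

Designated under: (A=True, C=True).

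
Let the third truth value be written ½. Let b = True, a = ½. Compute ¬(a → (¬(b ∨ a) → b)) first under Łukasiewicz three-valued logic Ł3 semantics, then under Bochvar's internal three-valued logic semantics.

False; ½

In Łukasiewicz three-valued logic Ł3: b ∨ a = True ∨ ½ = True
¬(b ∨ a) = ¬True = False
¬(b ∨ a) → b = False → True = True
a → (¬(b ∨ a) → b) = ½ → True = True  [min(1, 1−½+1)]
¬(a → (¬(b ∨ a) → b)) = ¬True = False
In Bochvar's internal three-valued logic: b ∨ a = True ∨ ½ = ½
¬(b ∨ a) = ¬½ = ½
¬(b ∨ a) → b = ½ → True = ½  [any arg is the third value ⇒ result is the third value]
a → (¬(b ∨ a) → b) = ½ → ½ = ½
¬(a → (¬(b ∨ a) → b)) = ¬½ = ½
They differ because Łukasiewicz three-valued logic Ł3 and Bochvar's internal three-valued logic treat ½ differently under the binary connectives.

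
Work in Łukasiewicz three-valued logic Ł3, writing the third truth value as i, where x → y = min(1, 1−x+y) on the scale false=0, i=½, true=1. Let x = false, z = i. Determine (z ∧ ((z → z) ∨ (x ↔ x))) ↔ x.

i

z → z = i → i = true
x ↔ x = false ↔ false = true
(z → z) ∨ (x ↔ x) = true ∨ true = true
z ∧ ((z → z) ∨ (x ↔ x)) = i ∧ true = i
(z ∧ ((z → z) ∨ (x ↔ x))) ↔ x = i ↔ false = i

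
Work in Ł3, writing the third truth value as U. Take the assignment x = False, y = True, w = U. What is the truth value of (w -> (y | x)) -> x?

y | x = True | False = True
w -> (y | x) = U -> True = True
(w -> (y | x)) -> x = True -> False = False

False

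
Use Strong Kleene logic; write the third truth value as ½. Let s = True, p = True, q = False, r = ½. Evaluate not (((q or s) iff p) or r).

q or s = False or True = True
(q or s) iff p = True iff True = True
((q or s) iff p) or r = True or ½ = True
not (((q or s) iff p) or r) = not True = False

False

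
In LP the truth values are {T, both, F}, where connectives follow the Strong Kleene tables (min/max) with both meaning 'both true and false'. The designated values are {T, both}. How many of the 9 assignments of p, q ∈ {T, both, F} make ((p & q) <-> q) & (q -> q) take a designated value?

8

Of the 9 assignments, 8 give a value in {T, both}.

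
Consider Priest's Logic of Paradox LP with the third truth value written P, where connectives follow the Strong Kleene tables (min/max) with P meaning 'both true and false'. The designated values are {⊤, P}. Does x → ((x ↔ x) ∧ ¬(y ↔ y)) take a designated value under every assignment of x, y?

Countermodel: x=⊤, y=⊤ gives ⊥, which is not designated.

No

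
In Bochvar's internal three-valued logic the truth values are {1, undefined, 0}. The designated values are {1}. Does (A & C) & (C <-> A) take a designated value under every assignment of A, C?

No

Countermodel: A=1, C=undefined gives undefined, which is not designated.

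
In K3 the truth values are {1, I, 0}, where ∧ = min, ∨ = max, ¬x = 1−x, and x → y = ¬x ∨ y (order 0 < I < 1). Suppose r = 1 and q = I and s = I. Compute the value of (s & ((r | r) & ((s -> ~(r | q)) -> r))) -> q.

r | r = 1 | 1 = 1
r | q = 1 | I = 1
~(r | q) = ~1 = 0
s -> ~(r | q) = I -> 0 = I  [~I | 0]
(s -> ~(r | q)) -> r = I -> 1 = 1
(r | r) & ((s -> ~(r | q)) -> r) = 1 & 1 = 1
s & ((r | r) & ((s -> ~(r | q)) -> r)) = I & 1 = I
(s & ((r | r) & ((s -> ~(r | q)) -> r))) -> q = I -> I = I

I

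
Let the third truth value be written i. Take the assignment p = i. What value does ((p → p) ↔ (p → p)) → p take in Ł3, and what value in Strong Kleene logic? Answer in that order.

In Ł3: p → p = i → i = true  [min(1, 1−½+½)]
p → p = i → i = true
(p → p) ↔ (p → p) = true ↔ true = true
((p → p) ↔ (p → p)) → p = true → i = i
In Strong Kleene logic: p → p = i → i = i  [¬i ∨ i]
p → p = i → i = i
(p → p) ↔ (p → p) = i ↔ i = i
((p → p) ↔ (p → p)) → p = i → i = i

i; i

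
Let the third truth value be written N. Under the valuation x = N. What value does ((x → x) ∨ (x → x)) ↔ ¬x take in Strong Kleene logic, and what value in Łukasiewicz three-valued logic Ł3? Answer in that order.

In Strong Kleene logic: x → x = N → N = N
x → x = N → N = N
(x → x) ∨ (x → x) = N ∨ N = N
¬x = ¬N = N
((x → x) ∨ (x → x)) ↔ ¬x = N ↔ N = N
In Łukasiewicz three-valued logic Ł3: x → x = N → N = True  [min(1, 1−½+½)]
x → x = N → N = True
(x → x) ∨ (x → x) = True ∨ True = True
¬x = ¬N = N
((x → x) ∨ (x → x)) ↔ ¬x = True ↔ N = N

N; N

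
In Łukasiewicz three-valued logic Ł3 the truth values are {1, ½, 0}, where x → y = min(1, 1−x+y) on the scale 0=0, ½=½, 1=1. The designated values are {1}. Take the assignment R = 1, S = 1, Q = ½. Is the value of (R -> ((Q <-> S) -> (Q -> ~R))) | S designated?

Yes

Q <-> S = ½ <-> 1 = ½  [1 − |½−1|]
~R = ~1 = 0
Q -> ~R = ½ -> 0 = ½
(Q <-> S) -> (Q -> ~R) = ½ -> ½ = 1
R -> ((Q <-> S) -> (Q -> ~R)) = 1 -> 1 = 1
(R -> ((Q <-> S) -> (Q -> ~R))) | S = 1 | 1 = 1
1 ∈ {1}.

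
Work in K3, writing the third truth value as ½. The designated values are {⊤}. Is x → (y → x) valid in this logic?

No

Countermodel: x=½, y=⊤ gives ½, which is not designated.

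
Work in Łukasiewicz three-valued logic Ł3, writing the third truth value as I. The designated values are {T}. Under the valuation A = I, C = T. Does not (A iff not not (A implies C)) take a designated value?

A implies C = I implies T = T
not (A implies C) = not T = F
not not (A implies C) = not F = T
A iff not not (A implies C) = I iff T = I
not (A iff not not (A implies C)) = not I = I
I ∉ {T}.

No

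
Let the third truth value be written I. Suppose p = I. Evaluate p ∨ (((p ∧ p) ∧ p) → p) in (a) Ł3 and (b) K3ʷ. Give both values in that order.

T; I

In Ł3: p ∧ p = I ∧ I = I
(p ∧ p) ∧ p = I ∧ I = I
((p ∧ p) ∧ p) → p = I → I = T  [min(1, 1−½+½)]
p ∨ (((p ∧ p) ∧ p) → p) = I ∨ T = T
In K3ʷ: p ∧ p = I ∧ I = I
(p ∧ p) ∧ p = I ∧ I = I
((p ∧ p) ∧ p) → p = I → I = I
p ∨ (((p ∧ p) ∧ p) → p) = I ∨ I = I
They differ because Ł3 and K3ʷ treat I differently under the binary connectives.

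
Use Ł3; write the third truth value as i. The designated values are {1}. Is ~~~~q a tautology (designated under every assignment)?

No

Countermodel: q=i gives i, which is not designated.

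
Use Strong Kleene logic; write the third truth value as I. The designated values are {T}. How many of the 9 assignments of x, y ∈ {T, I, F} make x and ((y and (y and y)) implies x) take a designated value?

3

Designated under: (x=T, y=T); (x=T, y=I); (x=T, y=F).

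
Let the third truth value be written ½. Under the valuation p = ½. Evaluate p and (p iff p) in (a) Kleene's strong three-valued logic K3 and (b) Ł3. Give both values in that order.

½; ½

In Kleene's strong three-valued logic K3: p iff p = ½ iff ½ = ½
p and (p iff p) = ½ and ½ = ½
In Ł3: p iff p = ½ iff ½ = 1
p and (p iff p) = ½ and 1 = ½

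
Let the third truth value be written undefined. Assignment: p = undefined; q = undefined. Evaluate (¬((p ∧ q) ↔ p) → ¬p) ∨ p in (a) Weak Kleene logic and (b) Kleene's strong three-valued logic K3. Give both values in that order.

In Weak Kleene logic: p ∧ q = undefined ∧ undefined = undefined
(p ∧ q) ↔ p = undefined ↔ undefined = undefined
¬((p ∧ q) ↔ p) = ¬undefined = undefined
¬p = ¬undefined = undefined
¬((p ∧ q) ↔ p) → ¬p = undefined → undefined = undefined  [any arg is the third value ⇒ result is the third value]
(¬((p ∧ q) ↔ p) → ¬p) ∨ p = undefined ∨ undefined = undefined
In Kleene's strong three-valued logic K3: p ∧ q = undefined ∧ undefined = undefined
(p ∧ q) ↔ p = undefined ↔ undefined = undefined
¬((p ∧ q) ↔ p) = ¬undefined = undefined
¬p = ¬undefined = undefined
¬((p ∧ q) ↔ p) → ¬p = undefined → undefined = undefined  [¬undefined ∨ undefined]
(¬((p ∧ q) ↔ p) → ¬p) ∨ p = undefined ∨ undefined = undefined

undefined; undefined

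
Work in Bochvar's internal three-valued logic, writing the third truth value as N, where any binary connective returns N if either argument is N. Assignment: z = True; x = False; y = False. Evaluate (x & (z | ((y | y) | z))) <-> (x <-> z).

y | y = False | False = False
(y | y) | z = False | True = True
z | ((y | y) | z) = True | True = True
x & (z | ((y | y) | z)) = False & True = False
x <-> z = False <-> True = False
(x & (z | ((y | y) | z))) <-> (x <-> z) = False <-> False = True

True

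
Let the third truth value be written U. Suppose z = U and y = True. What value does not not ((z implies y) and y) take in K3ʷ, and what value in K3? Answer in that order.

U; True

In K3ʷ: z implies y = U implies True = U
(z implies y) and y = U and True = U
not ((z implies y) and y) = not U = U
not not ((z implies y) and y) = not U = U
In K3: z implies y = U implies True = True  [not U or True]
(z implies y) and y = True and True = True
not ((z implies y) and y) = not True = False
not not ((z implies y) and y) = not False = True
They differ because K3ʷ and K3 treat U differently under the binary connectives.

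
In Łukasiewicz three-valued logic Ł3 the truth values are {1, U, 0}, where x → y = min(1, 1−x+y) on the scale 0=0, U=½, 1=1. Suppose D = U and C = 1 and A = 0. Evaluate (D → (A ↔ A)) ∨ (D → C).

1

A ↔ A = 0 ↔ 0 = 1
D → (A ↔ A) = U → 1 = 1
D → C = U → 1 = 1
(D → (A ↔ A)) ∨ (D → C) = 1 ∨ 1 = 1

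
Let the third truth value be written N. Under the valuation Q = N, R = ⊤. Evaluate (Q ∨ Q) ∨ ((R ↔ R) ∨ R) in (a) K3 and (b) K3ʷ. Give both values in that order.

⊤; N

In K3: Q ∨ Q = N ∨ N = N
R ↔ R = ⊤ ↔ ⊤ = ⊤
(R ↔ R) ∨ R = ⊤ ∨ ⊤ = ⊤
(Q ∨ Q) ∨ ((R ↔ R) ∨ R) = N ∨ ⊤ = ⊤
In K3ʷ: Q ∨ Q = N ∨ N = N
R ↔ R = ⊤ ↔ ⊤ = ⊤
(R ↔ R) ∨ R = ⊤ ∨ ⊤ = ⊤
(Q ∨ Q) ∨ ((R ↔ R) ∨ R) = N ∨ ⊤ = N
They differ because K3 and K3ʷ treat N differently under the binary connectives.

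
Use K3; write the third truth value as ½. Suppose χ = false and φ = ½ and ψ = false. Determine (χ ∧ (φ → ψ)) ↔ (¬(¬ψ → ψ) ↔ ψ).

φ → ψ = ½ → false = ½  [¬½ ∨ false]
χ ∧ (φ → ψ) = false ∧ ½ = false
¬ψ = ¬false = true
¬ψ → ψ = true → false = false
¬(¬ψ → ψ) = ¬false = true
¬(¬ψ → ψ) ↔ ψ = true ↔ false = false
(χ ∧ (φ → ψ)) ↔ (¬(¬ψ → ψ) ↔ ψ) = false ↔ false = true

true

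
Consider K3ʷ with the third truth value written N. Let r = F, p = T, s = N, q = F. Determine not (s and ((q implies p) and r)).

N

q implies p = F implies T = T
(q implies p) and r = T and F = F
s and ((q implies p) and r) = N and F = N
not (s and ((q implies p) and r)) = not N = N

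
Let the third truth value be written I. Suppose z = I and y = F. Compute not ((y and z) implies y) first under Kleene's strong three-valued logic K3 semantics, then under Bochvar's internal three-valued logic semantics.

F; I

In Kleene's strong three-valued logic K3: y and z = F and I = F
(y and z) implies y = F implies F = T
not ((y and z) implies y) = not T = F
In Bochvar's internal three-valued logic: y and z = F and I = I
(y and z) implies y = I implies F = I
not ((y and z) implies y) = not I = I
They differ because Kleene's strong three-valued logic K3 and Bochvar's internal three-valued logic treat I differently under the binary connectives.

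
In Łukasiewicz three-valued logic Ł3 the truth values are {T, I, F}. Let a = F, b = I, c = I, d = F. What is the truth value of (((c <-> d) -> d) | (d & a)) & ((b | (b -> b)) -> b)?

c <-> d = I <-> F = I
(c <-> d) -> d = I -> F = I
d & a = F & F = F
((c <-> d) -> d) | (d & a) = I | F = I
b -> b = I -> I = T
b | (b -> b) = I | T = T
(b | (b -> b)) -> b = T -> I = I
(((c <-> d) -> d) | (d & a)) & ((b | (b -> b)) -> b) = I & I = I

I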